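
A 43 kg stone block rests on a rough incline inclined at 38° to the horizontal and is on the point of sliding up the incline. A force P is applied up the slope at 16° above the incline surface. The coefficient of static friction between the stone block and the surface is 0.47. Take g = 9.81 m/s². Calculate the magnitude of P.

P ≈ 381 N

On the verge of sliding up the incline, friction equals μN and acts down the slope.
Perpendicular: N + P sin 16° = W cos 38° = 332.4 N.
Along incline: P cos 16° = W sin 38° + μN  with W sin 38° = 259.7 N.
Solving the pair for P and N: P = 381.3 N, N = 227.3 N (and f = μN = 106.8 N).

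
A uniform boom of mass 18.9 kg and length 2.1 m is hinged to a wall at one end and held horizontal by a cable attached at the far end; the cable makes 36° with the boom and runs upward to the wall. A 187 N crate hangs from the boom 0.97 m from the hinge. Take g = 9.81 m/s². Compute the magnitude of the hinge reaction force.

Take torques about the hinge: T sin 36° · 2.1 = 18.9×9.81×1.05 + 187×0.97 = 376.07 N·m.
So T = 376.07 / (0.5878 × 2.1) = 304.67 N.
ΣF_x = 0: H_x = T cos 36° = 246.48 N.
ΣF_y = 0: H_y = (18.9×9.81 + 187) − T sin 36° = 372.41 − 179.08 = 193.33 N.
|H| = √(H_x² + H_y²) = √((246.48)² + (193.33)²) = 313.26 N.

|H| ≈ 313 N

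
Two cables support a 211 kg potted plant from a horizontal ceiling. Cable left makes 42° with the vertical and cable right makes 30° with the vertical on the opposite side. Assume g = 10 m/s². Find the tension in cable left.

T_left ≈ 1110 N

Angles from the horizontal: cable left is 90° − 42° = 48°, cable right is 90° − 30° = 60°.
Weight W = 211 × 10 = 2110 N acts straight down.
Horizontal: T_left cos 48° = T_right cos 60°  →  T_right = 1.338 T_left.
Vertical: T_left sin 48° + T_right sin 60° = 2110.
Substituting the horizontal relation into the vertical equation gives 1.902 T_left = 2110, so T_left = 1109 N.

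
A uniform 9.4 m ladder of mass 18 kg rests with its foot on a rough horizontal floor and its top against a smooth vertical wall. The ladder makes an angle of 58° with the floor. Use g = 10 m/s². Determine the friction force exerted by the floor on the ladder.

Torques about the foot: N_wall · 9.4 sin 58° = 18×10×4.7 cos 58° → N_wall = 56.238 N.
ΣF_x = 0: f_floor = N_wall = 56.238 N.

f ≈ 56.2 N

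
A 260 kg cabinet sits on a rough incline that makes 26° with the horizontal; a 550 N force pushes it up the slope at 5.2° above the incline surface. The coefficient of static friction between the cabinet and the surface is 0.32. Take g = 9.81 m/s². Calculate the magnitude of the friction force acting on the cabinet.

f ≈ 570 N

Axes along / perpendicular to the incline. W sin 26° = 1118 N down-slope; W cos 26° = 2292 N into the surface.
Perpendicular: N = W cos 26° − P sin 5.2° = 2292 − 49.85 = 2243 N.
Along incline: P cos 5.2° + f = W sin 26° (friction acts up-slope) → f = 1118 − 547.7 = 570.4 N.
|f| = 570.4 N ≤ μN = 717.6 N, so the cabinet is indeed static.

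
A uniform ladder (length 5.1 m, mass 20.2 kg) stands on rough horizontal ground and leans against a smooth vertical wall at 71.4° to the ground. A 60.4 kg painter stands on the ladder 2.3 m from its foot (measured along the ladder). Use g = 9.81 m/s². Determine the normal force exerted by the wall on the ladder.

N_wall ≈ 123 N

Torques about the foot: N_wall · 5.1 sin 71.4° = 20.2×9.81×2.55 cos 71.4° + 60.4×9.81×2.3 cos 71.4° → N_wall = 123.27 N.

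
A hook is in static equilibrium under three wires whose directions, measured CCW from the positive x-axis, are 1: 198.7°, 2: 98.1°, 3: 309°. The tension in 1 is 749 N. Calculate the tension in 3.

T_3 ≈ 1430 N

Resolve: ΣF_x = 749 cos 198.7° + T_2 cos 98.1° + T_3 cos 309° = 0.
        ΣF_y = 749 sin 198.7° + T_2 sin 98.1° + T_3 sin 309° = 0.
The known terms sum to (-709.5, -240.1) N, so -0.1409 T_2 + 0.6293 T_3 = 709.5 and 0.9900 T_2 − 0.7771 T_3 = 240.1.
Solving simultaneously: T_2 = 1368 N, T_3 = 1434 N.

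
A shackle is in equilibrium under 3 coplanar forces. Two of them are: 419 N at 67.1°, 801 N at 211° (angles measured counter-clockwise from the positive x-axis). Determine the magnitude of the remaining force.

Sum the known components: ΣF_x = -523.5 N, ΣF_y = -26.57 N.
For equilibrium the remaining force must supply (−ΣF_x, −ΣF_y) = (523.5, 26.57) N.
Magnitude = √((523.5)² + (26.57)²) = 524.2 N; direction = atan2(26.57, 523.5) = 2.9°.

F ≈ 524 N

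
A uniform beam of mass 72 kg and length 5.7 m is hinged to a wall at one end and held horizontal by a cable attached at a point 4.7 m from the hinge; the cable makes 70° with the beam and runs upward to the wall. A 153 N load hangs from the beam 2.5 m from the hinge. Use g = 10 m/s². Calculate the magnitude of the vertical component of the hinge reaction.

|H_y| ≈ 355 N

Take torques about the hinge: T sin 70° · 4.7 = 72×10×2.85 + 153×2.5 = 2434.5 N·m.
So T = 2434.5 / (0.9397 × 4.7) = 551.22 N.
ΣF_y = 0: H_y = (72×10 + 153) − T sin 70° = 873 − 517.98 = 355.02 N.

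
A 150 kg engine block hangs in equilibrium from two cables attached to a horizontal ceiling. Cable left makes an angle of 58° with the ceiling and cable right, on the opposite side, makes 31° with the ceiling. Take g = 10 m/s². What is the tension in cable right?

Weight W = 150 × 10 = 1500 N acts straight down.
Horizontal: T_left cos 58° = T_right cos 31°  →  T_left = 1.618 T_right.
Vertical: T_left sin 58° + T_right sin 31° = 1500.
Substituting the horizontal relation into the vertical equation gives 1.887 T_right = 1500, so T_right = 795 N.

T_right ≈ 795 N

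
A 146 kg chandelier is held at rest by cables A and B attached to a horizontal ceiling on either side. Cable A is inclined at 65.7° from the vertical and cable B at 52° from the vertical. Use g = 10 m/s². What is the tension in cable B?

Angles from the horizontal: cable A is 90° − 65.7° = 24.3°, cable B is 90° − 52° = 38°.
Weight W = 146 × 10 = 1460 N acts straight down.
Horizontal: T_A cos 24.3° = T_B cos 38°  →  T_A = 0.8646 T_B.
Vertical: T_A sin 24.3° + T_B sin 38° = 1460.
Substituting the horizontal relation into the vertical equation gives 0.9715 T_B = 1460, so T_B = 1503 N.

T_B ≈ 1500 N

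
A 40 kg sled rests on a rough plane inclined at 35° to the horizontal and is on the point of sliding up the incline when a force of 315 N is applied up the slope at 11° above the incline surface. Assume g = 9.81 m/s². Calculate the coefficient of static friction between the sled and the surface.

μ ≈ 0.322

On the verge of sliding up the incline, friction is at its maximum μN and acts down the slope.
Perpendicular to incline: N = W cos 35° − P sin 11° = 321.4 − 60.1 = 261.3 N.
Along incline: P cos 11° − μN = W sin 35° → μ = −(W sin 35° − P cos 11°) / N = 0.322.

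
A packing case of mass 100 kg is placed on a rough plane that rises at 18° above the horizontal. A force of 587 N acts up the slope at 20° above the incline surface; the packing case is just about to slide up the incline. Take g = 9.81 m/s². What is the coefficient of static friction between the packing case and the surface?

μ ≈ 0.339

On the verge of sliding up the incline, friction is at its maximum μN and acts down the slope.
Perpendicular to incline: N = W cos 18° − P sin 20° = 933 − 200.8 = 732.2 N.
Along incline: P cos 20° − μN = W sin 18° → μ = −(W sin 18° − P cos 20°) / N = 0.3393.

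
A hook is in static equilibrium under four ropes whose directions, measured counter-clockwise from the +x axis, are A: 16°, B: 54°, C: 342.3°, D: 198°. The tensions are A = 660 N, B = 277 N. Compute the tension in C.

Resolve: ΣF_x = 660 cos 16° + 277 cos 54° + T_C cos 342.3° + T_D cos 198° = 0.
        ΣF_y = 660 sin 16° + 277 sin 54° + T_C sin 342.3° + T_D sin 198° = 0.
The known terms sum to (797.2, 406) N, so 0.9527 T_C − 0.9511 T_D = -797.2 and -0.3040 T_C − 0.3090 T_D = -406.
Solving simultaneously: T_C = 239.5 N, T_D = 1078 N.

T_C ≈ 240 N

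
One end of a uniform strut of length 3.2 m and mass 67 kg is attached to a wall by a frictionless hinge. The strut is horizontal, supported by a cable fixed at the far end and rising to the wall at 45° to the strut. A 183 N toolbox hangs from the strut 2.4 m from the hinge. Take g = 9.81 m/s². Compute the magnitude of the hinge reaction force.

|H| ≈ 598 N

Take torques about the hinge: T sin 45° · 3.2 = 67×9.81×1.6 + 183×2.4 = 1490.8 N·m.
So T = 1490.8 / (0.7071 × 3.2) = 658.86 N.
ΣF_x = 0: H_x = T cos 45° = 465.89 N.
ΣF_y = 0: H_y = (67×9.81 + 183) − T sin 45° = 840.27 − 465.88 = 374.38 N.
|H| = √(H_x² + H_y²) = √((465.89)² + (374.38)²) = 597.67 N.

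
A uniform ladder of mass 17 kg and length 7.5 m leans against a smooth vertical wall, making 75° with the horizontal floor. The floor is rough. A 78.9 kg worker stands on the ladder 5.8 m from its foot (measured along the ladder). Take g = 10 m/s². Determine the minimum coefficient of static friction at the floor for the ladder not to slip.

ΣF_y = 0: N_floor = 17×10 + 78.9×10 = 959 N.
Torques about the foot: N_wall · 7.5 sin 75° = 17×10×3.75 cos 75° + 78.9×10×5.8 cos 75° → N_wall = 186.27 N.
ΣF_x = 0: f_floor = N_wall = 186.27 N.
μ_min = f_floor / N_floor = 186.27 / 959 = 0.1942.

μ_min ≈ 0.194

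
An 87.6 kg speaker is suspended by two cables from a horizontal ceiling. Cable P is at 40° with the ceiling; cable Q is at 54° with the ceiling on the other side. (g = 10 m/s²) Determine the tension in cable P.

T_P ≈ 516 N

Weight W = 87.6 × 10 = 876 N acts straight down.
Horizontal: T_P cos 40° = T_Q cos 54°  →  T_Q = 1.303 T_P.
Vertical: T_P sin 40° + T_Q sin 54° = 876.
Substituting the horizontal relation into the vertical equation gives 1.697 T_P = 876, so T_P = 516.2 N.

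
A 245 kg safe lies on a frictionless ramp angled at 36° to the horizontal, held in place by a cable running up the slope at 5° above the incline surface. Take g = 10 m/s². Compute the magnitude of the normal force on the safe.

Take axes along and perpendicular to the incline. Weight components: W sin 36° = 1440 N down-slope, W cos 36° = 1982 N into the surface.
Along incline: T cos 5° = W sin 36° → T = 1446 N.
Perpendicular: N = W cos 36° − T sin 5° = 1856 N.

N ≈ 1860 N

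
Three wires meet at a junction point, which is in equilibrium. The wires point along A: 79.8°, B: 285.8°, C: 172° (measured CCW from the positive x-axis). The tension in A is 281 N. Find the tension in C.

T_C ≈ 135 N

Resolve: ΣF_x = 281 cos 79.8° + T_B cos 285.8° + T_C cos 172° = 0.
        ΣF_y = 281 sin 79.8° + T_B sin 285.8° + T_C sin 172° = 0.
The known terms sum to (49.76, 276.6) N, so 0.2723 T_B − 0.9903 T_C = -49.76 and -0.9622 T_B + 0.1392 T_C = -276.6.
Solving simultaneously: T_B = 306.9 N, T_C = 134.6 N.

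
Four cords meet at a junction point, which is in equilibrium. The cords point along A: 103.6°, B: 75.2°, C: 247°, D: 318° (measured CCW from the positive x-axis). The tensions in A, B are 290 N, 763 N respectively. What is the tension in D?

T_D ≈ 298 N

Resolve: ΣF_x = 290 cos 103.6° + 763 cos 75.2° + T_C cos 247° + T_D cos 318° = 0.
        ΣF_y = 290 sin 103.6° + 763 sin 75.2° + T_C sin 247° + T_D sin 318° = 0.
The known terms sum to (126.7, 1020) N, so -0.3907 T_C + 0.7431 T_D = -126.7 and -0.9205 T_C − 0.6691 T_D = -1020.
Solving simultaneously: T_C = 891 N, T_D = 298 N.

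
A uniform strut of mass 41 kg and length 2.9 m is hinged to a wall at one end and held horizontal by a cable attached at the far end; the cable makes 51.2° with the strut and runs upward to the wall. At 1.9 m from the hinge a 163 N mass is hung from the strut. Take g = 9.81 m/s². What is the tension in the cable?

T ≈ 395 N

Take torques about the hinge: T sin 51.2° · 2.9 = 41×9.81×1.45 + 163×1.9 = 892.9 N·m.
So T = 892.9 / (0.7793 × 2.9) = 395.08 N.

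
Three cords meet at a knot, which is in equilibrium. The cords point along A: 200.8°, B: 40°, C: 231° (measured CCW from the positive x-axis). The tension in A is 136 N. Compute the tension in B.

Resolve: ΣF_x = 136 cos 200.8° + T_B cos 40° + T_C cos 231° = 0.
        ΣF_y = 136 sin 200.8° + T_B sin 40° + T_C sin 231° = 0.
The known terms sum to (-127.1, -48.29) N, so 0.7660 T_B − 0.6293 T_C = 127.1 and 0.6428 T_B − 0.7771 T_C = 48.29.
Solving simultaneously: T_B = 358.5 N, T_C = 234.4 N.

T_B ≈ 359 N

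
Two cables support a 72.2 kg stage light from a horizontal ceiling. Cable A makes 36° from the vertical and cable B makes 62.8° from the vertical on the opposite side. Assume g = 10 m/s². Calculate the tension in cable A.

Angles from the horizontal: cable A is 90° − 36° = 54°, cable B is 90° − 62.8° = 27.2°.
Weight W = 72.2 × 10 = 722 N acts straight down.
Horizontal: T_A cos 54° = T_B cos 27.2°  →  T_B = 0.6609 T_A.
Vertical: T_A sin 54° + T_B sin 27.2° = 722.
Substituting the horizontal relation into the vertical equation gives 1.111 T_A = 722, so T_A = 649.8 N.

T_A ≈ 650 N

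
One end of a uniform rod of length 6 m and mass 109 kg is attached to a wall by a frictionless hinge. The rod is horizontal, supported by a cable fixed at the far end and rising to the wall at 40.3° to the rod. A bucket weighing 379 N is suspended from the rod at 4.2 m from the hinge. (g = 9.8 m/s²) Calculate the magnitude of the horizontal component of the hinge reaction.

H_x ≈ 943 N

Take torques about the hinge: T sin 40.3° · 6 = 109×9.8×3 + 379×4.2 = 4796.4 N·m.
So T = 4796.4 / (0.6468 × 6) = 1236 N.
ΣF_x = 0: H_x = T cos 40.3° = 942.62 N.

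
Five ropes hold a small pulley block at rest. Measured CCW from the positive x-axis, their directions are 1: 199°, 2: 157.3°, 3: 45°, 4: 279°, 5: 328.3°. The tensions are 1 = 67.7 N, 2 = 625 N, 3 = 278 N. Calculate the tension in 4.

T_4 ≈ 159 N

Resolve: ΣF_x = 67.7 cos 199° + 625 cos 157.3° + 278 cos 45° + T_4 cos 279° + T_5 cos 328.3° = 0.
        ΣF_y = 67.7 sin 199° + 625 sin 157.3° + 278 sin 45° + T_4 sin 279° + T_5 sin 328.3° = 0.
The known terms sum to (-444, 415.7) N, so 0.1564 T_4 + 0.8508 T_5 = 444 and -0.9877 T_4 − 0.5255 T_5 = -415.7.
Solving simultaneously: T_4 = 158.8 N, T_5 = 492.7 N.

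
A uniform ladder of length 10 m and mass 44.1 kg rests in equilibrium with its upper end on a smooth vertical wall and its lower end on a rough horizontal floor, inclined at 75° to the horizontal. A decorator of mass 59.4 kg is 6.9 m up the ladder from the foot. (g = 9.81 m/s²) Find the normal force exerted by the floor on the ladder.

N_floor ≈ 1020 N

ΣF_y = 0: N_floor = 44.1×9.81 + 59.4×9.81 = 1015.3 N.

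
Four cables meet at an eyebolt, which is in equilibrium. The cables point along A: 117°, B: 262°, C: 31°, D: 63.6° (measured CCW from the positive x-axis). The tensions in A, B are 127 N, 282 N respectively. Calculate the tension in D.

Resolve: ΣF_x = 127 cos 117° + 282 cos 262° + T_C cos 31° + T_D cos 63.6° = 0.
        ΣF_y = 127 sin 117° + 282 sin 262° + T_C sin 31° + T_D sin 63.6° = 0.
The known terms sum to (-96.9, -166.1) N, so 0.8572 T_C + 0.4446 T_D = 96.9 and 0.5150 T_C + 0.8957 T_D = 166.1.
Solving simultaneously: T_C = 24.03 N, T_D = 171.6 N.

T_D ≈ 172 N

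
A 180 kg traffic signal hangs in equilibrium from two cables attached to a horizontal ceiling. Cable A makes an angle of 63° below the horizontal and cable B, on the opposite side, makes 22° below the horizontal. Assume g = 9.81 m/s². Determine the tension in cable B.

T_B ≈ 805 N

Weight W = 180 × 9.81 = 1766 N acts straight down.
Horizontal: T_A cos 63° = T_B cos 22°  →  T_A = 2.042 T_B.
Vertical: T_A sin 63° + T_B sin 22° = 1766.
Substituting the horizontal relation into the vertical equation gives 2.194 T_B = 1766, so T_B = 804.7 N.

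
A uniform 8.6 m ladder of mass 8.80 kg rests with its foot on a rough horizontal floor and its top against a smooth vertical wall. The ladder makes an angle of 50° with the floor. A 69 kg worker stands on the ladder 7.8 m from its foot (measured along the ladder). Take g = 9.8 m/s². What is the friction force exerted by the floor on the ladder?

Torques about the foot: N_wall · 8.6 sin 50° = 8.80×9.8×4.3 cos 50° + 69×9.8×7.8 cos 50° → N_wall = 550.8 N.
ΣF_x = 0: f_floor = N_wall = 550.8 N.

f ≈ 551 N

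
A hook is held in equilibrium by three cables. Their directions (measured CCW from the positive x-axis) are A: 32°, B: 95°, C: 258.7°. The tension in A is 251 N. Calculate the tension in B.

Resolve: ΣF_x = 251 cos 32° + T_B cos 95° + T_C cos 258.7° = 0.
        ΣF_y = 251 sin 32° + T_B sin 95° + T_C sin 258.7° = 0.
The known terms sum to (212.9, 133) N, so -0.0872 T_B − 0.1959 T_C = -212.9 and 0.9962 T_B − 0.9806 T_C = -133.
Solving simultaneously: T_B = 650.8 N, T_C = 796.8 N.

T_B ≈ 651 N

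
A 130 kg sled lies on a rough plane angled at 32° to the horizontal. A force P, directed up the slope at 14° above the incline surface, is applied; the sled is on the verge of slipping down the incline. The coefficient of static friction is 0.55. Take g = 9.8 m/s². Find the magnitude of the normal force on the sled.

N ≈ 1060 N

On the verge of sliding down the incline, friction equals μN and acts up the slope.
Perpendicular: N + P sin 14° = W cos 32° = 1080 N.
Along incline: P cos 14° + μN = W sin 32° with W sin 32° = 675.1 N.
Solving the pair for P and N: P = 96.62 N, N = 1057 N (and f = μN = 581.4 N).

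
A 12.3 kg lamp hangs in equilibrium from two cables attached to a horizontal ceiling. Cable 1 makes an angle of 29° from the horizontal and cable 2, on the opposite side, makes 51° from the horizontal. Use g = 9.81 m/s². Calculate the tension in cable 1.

T_1 ≈ 77.1 N

Weight W = 12.3 × 9.81 = 120.7 N acts straight down.
Horizontal: T_1 cos 29° = T_2 cos 51°  →  T_2 = 1.39 T_1.
Vertical: T_1 sin 29° + T_2 sin 51° = 120.7.
Substituting the horizontal relation into the vertical equation gives 1.565 T_1 = 120.7, so T_1 = 77.11 N.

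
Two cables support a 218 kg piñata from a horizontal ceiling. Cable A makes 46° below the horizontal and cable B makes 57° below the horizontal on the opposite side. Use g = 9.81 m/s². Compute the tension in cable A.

T_A ≈ 1200 N

Weight W = 218 × 9.81 = 2139 N acts straight down.
Horizontal: T_A cos 46° = T_B cos 57°  →  T_B = 1.275 T_A.
Vertical: T_A sin 46° + T_B sin 57° = 2139.
Substituting the horizontal relation into the vertical equation gives 1.789 T_A = 2139, so T_A = 1195 N.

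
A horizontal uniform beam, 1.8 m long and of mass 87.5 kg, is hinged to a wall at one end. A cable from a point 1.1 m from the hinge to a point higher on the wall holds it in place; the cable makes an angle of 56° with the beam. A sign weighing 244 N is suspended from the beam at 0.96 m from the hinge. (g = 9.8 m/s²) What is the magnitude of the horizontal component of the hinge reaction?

H_x ≈ 617 N

Take torques about the hinge: T sin 56° · 1.1 = 87.5×9.8×0.9 + 244×0.96 = 1006 N·m.
So T = 1006 / (0.8290 × 1.1) = 1103.1 N.
ΣF_x = 0: H_x = T cos 56° = 616.86 N.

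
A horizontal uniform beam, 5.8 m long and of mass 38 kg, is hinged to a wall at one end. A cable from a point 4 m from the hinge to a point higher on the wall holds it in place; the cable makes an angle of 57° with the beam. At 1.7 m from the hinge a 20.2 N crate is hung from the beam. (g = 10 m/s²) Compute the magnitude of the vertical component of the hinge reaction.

Take torques about the hinge: T sin 57° · 4 = 38×10×2.9 + 20.2×1.7 = 1136.3 N·m.
So T = 1136.3 / (0.8387 × 4) = 338.73 N.
ΣF_y = 0: H_y = (38×10 + 20.2) − T sin 57° = 400.2 − 284.08 = 116.12 N.

|H_y| ≈ 116 N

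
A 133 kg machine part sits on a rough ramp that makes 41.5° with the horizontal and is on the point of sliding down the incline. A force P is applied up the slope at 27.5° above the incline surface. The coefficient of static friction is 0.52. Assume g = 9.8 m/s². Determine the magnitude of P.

P ≈ 550 N

On the verge of sliding down the incline, friction equals μN and acts up the slope.
Perpendicular: N + P sin 27.5° = W cos 41.5° = 976.2 N.
Along incline: P cos 27.5° + μN = W sin 41.5° with W sin 41.5° = 863.7 N.
Solving the pair for P and N: P = 550.4 N, N = 722.1 N (and f = μN = 375.5 N).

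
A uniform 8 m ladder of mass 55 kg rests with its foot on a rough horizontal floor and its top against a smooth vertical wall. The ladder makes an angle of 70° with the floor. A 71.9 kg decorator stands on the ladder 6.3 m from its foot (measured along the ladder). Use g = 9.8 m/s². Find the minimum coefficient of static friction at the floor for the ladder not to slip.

μ_min ≈ 0.241

ΣF_y = 0: N_floor = 55×9.8 + 71.9×9.8 = 1243.6 N.
Torques about the foot: N_wall · 8 sin 70° = 55×9.8×4 cos 70° + 71.9×9.8×6.3 cos 70° → N_wall = 300.05 N.
ΣF_x = 0: f_floor = N_wall = 300.05 N.
μ_min = f_floor / N_floor = 300.05 / 1243.6 = 0.2413.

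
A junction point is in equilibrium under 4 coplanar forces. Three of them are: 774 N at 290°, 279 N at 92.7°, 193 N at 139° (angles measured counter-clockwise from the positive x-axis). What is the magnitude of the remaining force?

Sum the known components: ΣF_x = 105.9 N, ΣF_y = -322 N.
For equilibrium the remaining force must supply (−ΣF_x, −ΣF_y) = (-105.9, 322) N.
Magnitude = √((-105.9)² + (322)²) = 339 N; direction = atan2(322, -105.9) = 108.2°.

F ≈ 339 N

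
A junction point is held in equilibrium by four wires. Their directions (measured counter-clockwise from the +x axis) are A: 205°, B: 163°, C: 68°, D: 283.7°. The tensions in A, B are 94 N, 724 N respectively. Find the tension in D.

T_D ≈ 1350 N

Resolve: ΣF_x = 94 cos 205° + 724 cos 163° + T_C cos 68° + T_D cos 283.7° = 0.
        ΣF_y = 94 sin 205° + 724 sin 163° + T_C sin 68° + T_D sin 283.7° = 0.
The known terms sum to (-777.6, 172) N, so 0.3746 T_C + 0.2368 T_D = 777.6 and 0.9272 T_C − 0.9715 T_D = -172.
Solving simultaneously: T_C = 1225 N, T_D = 1346 N.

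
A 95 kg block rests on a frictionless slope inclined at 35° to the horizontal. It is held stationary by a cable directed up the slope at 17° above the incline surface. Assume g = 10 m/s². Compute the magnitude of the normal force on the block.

N ≈ 612 N

Take axes along and perpendicular to the incline. Weight components: W sin 35° = 544.9 N down-slope, W cos 35° = 778.2 N into the surface.
Along incline: T cos 17° = W sin 35° → T = 569.8 N.
Perpendicular: N = W cos 35° − T sin 17° = 611.6 N.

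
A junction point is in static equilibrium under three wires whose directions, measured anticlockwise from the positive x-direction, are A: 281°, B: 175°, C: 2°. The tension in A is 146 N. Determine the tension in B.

T_B ≈ 1180 N

Resolve: ΣF_x = 146 cos 281° + T_B cos 175° + T_C cos 2° = 0.
        ΣF_y = 146 sin 281° + T_B sin 175° + T_C sin 2° = 0.
The known terms sum to (27.86, -143.3) N, so -0.9962 T_B + 0.9994 T_C = -27.86 and 0.0872 T_B + 0.0349 T_C = 143.3.
Solving simultaneously: T_B = 1183 N, T_C = 1152 N.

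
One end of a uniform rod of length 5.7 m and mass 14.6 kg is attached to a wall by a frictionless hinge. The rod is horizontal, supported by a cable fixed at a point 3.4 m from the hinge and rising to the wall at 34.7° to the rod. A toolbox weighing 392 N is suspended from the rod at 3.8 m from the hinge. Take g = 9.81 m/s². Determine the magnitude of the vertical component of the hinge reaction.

|H_y| ≈ 22.9 N

Take torques about the hinge: T sin 34.7° · 3.4 = 14.6×9.81×2.85 + 392×3.8 = 1897.8 N·m.
So T = 1897.8 / (0.5693 × 3.4) = 980.49 N.
ΣF_y = 0: H_y = (14.6×9.81 + 392) − T sin 34.7° = 535.23 − 558.17 = -22.949 N.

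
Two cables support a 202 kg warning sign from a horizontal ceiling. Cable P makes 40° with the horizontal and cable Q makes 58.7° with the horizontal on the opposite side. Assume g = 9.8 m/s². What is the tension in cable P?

Weight W = 202 × 9.8 = 1980 N acts straight down.
Horizontal: T_P cos 40° = T_Q cos 58.7°  →  T_Q = 1.475 T_P.
Vertical: T_P sin 40° + T_Q sin 58.7° = 1980.
Substituting the horizontal relation into the vertical equation gives 1.903 T_P = 1980, so T_P = 1040 N.

T_P ≈ 1040 N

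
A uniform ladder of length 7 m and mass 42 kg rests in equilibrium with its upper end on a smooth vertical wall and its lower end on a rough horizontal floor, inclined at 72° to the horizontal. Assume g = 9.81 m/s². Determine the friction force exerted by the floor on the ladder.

f ≈ 66.9 N

Torques about the foot: N_wall · 7 sin 72° = 42×9.81×3.5 cos 72° → N_wall = 66.937 N.
ΣF_x = 0: f_floor = N_wall = 66.937 N.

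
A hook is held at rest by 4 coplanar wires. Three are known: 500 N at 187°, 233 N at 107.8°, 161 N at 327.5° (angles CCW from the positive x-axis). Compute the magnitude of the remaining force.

F ≈ 438 N

Sum the known components: ΣF_x = -431.7 N, ΣF_y = 74.41 N.
For equilibrium the remaining force must supply (−ΣF_x, −ΣF_y) = (431.7, -74.41) N.
Magnitude = √((431.7)² + (-74.41)²) = 438.1 N; direction = atan2(-74.41, 431.7) = 350.2°.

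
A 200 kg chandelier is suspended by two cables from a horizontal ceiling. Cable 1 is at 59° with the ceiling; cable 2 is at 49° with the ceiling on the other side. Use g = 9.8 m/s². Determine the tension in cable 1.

Weight W = 200 × 9.8 = 1960 N acts straight down.
Horizontal: T_1 cos 59° = T_2 cos 49°  →  T_2 = 0.785 T_1.
Vertical: T_1 sin 59° + T_2 sin 49° = 1960.
Substituting the horizontal relation into the vertical equation gives 1.45 T_1 = 1960, so T_1 = 1352 N.

T_1 ≈ 1350 N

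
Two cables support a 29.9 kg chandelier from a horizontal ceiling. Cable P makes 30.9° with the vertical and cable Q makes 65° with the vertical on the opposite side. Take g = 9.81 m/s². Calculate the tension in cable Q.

T_Q ≈ 151 N

Angles from the horizontal: cable P is 90° − 30.9° = 59.1°, cable Q is 90° − 65° = 25°.
Weight W = 29.9 × 9.81 = 293.3 N acts straight down.
Horizontal: T_P cos 59.1° = T_Q cos 25°  →  T_P = 1.765 T_Q.
Vertical: T_P sin 59.1° + T_Q sin 25° = 293.3.
Substituting the horizontal relation into the vertical equation gives 1.937 T_Q = 293.3, so T_Q = 151.4 N.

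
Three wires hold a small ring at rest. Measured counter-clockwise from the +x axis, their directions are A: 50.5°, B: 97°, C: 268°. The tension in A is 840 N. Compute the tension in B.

T_B ≈ 3270 N

Resolve: ΣF_x = 840 cos 50.5° + T_B cos 97° + T_C cos 268° = 0.
        ΣF_y = 840 sin 50.5° + T_B sin 97° + T_C sin 268° = 0.
The known terms sum to (534.3, 648.2) N, so -0.1219 T_B − 0.0349 T_C = -534.3 and 0.9925 T_B − 0.9994 T_C = -648.2.
Solving simultaneously: T_B = 3269 N, T_C = 3895 N.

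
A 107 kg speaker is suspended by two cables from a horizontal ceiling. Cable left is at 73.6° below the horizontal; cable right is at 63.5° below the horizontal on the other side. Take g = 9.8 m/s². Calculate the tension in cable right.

T_right ≈ 435 N

Weight W = 107 × 9.8 = 1049 N acts straight down.
Horizontal: T_left cos 73.6° = T_right cos 63.5°  →  T_left = 1.58 T_right.
Vertical: T_left sin 73.6° + T_right sin 63.5° = 1049.
Substituting the horizontal relation into the vertical equation gives 2.411 T_right = 1049, so T_right = 434.9 N.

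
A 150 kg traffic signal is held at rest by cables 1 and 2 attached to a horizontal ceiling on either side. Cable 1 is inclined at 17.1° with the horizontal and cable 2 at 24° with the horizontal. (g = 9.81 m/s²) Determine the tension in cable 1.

T_1 ≈ 2040 N

Weight W = 150 × 9.81 = 1472 N acts straight down.
Horizontal: T_1 cos 17.1° = T_2 cos 24°  →  T_2 = 1.046 T_1.
Vertical: T_1 sin 17.1° + T_2 sin 24° = 1472.
Substituting the horizontal relation into the vertical equation gives 0.7196 T_1 = 1472, so T_1 = 2045 N.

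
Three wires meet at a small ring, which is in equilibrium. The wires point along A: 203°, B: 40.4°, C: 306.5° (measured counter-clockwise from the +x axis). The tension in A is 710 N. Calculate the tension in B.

T_B ≈ 692 N

Resolve: ΣF_x = 710 cos 203° + T_B cos 40.4° + T_C cos 306.5° = 0.
        ΣF_y = 710 sin 203° + T_B sin 40.4° + T_C sin 306.5° = 0.
The known terms sum to (-653.6, -277.4) N, so 0.7615 T_B + 0.5948 T_C = 653.6 and 0.6481 T_B − 0.8039 T_C = 277.4.
Solving simultaneously: T_B = 692 N, T_C = 212.8 N.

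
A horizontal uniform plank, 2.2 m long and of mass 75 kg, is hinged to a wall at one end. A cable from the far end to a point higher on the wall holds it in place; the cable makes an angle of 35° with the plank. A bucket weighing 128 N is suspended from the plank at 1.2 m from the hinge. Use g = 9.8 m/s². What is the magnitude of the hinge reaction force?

Take torques about the hinge: T sin 35° · 2.2 = 75×9.8×1.1 + 128×1.2 = 962.1 N·m.
So T = 962.1 / (0.5736 × 2.2) = 762.44 N.
ΣF_x = 0: H_x = T cos 35° = 624.56 N.
ΣF_y = 0: H_y = (75×9.8 + 128) − T sin 35° = 863 − 437.32 = 425.68 N.
|H| = √(H_x² + H_y²) = √((624.56)² + (425.68)²) = 755.83 N.

|H| ≈ 756 N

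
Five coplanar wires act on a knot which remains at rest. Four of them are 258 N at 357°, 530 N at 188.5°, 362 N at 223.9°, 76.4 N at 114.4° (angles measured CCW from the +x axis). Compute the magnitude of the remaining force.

F ≈ 622 N

Sum the known components: ΣF_x = -558.9 N, ΣF_y = -273.3 N.
For equilibrium the remaining force must supply (−ΣF_x, −ΣF_y) = (558.9, 273.3) N.
Magnitude = √((558.9)² + (273.3)²) = 622.2 N; direction = atan2(273.3, 558.9) = 26.1°.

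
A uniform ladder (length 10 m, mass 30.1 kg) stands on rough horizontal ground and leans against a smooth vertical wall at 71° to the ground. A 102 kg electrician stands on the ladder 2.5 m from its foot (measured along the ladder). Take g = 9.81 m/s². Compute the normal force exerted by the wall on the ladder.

N_wall ≈ 137 N

Torques about the foot: N_wall · 10 sin 71° = 30.1×9.81×5 cos 71° + 102×9.81×2.5 cos 71° → N_wall = 136.97 N.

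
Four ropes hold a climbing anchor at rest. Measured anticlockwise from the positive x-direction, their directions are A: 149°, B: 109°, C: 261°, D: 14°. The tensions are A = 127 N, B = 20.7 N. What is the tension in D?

Resolve: ΣF_x = 127 cos 149° + 20.7 cos 109° + T_C cos 261° + T_D cos 14° = 0.
        ΣF_y = 127 sin 149° + 20.7 sin 109° + T_C sin 261° + T_D sin 14° = 0.
The known terms sum to (-115.6, 84.98) N, so -0.1564 T_C + 0.9703 T_D = 115.6 and -0.9877 T_C + 0.2419 T_D = -84.98.
Solving simultaneously: T_C = 120 N, T_D = 138.5 N.

T_D ≈ 138 N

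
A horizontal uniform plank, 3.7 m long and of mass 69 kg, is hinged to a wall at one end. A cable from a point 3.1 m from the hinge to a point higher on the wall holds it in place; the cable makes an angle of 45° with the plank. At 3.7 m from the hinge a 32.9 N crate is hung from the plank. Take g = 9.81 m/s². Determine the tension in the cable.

Take torques about the hinge: T sin 45° · 3.1 = 69×9.81×1.85 + 32.9×3.7 = 1374 N·m.
So T = 1374 / (0.7071 × 3.1) = 626.81 N.

T ≈ 627 N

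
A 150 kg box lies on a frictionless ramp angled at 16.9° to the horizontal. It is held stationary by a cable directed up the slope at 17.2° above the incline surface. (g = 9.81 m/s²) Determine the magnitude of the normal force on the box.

Take axes along and perpendicular to the incline. Weight components: W sin 16.9° = 427.8 N down-slope, W cos 16.9° = 1408 N into the surface.
Along incline: T cos 17.2° = W sin 16.9° → T = 447.8 N.
Perpendicular: N = W cos 16.9° − T sin 17.2° = 1276 N.

N ≈ 1280 N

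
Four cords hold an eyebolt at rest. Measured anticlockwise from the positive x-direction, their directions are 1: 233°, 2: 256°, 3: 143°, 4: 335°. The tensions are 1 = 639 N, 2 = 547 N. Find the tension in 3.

Resolve: ΣF_x = 639 cos 233° + 547 cos 256° + T_3 cos 143° + T_4 cos 335° = 0.
        ΣF_y = 639 sin 233° + 547 sin 256° + T_3 sin 143° + T_4 sin 335° = 0.
The known terms sum to (-516.9, -1041) N, so -0.7986 T_3 + 0.9063 T_4 = 516.9 and 0.6018 T_3 − 0.4226 T_4 = 1041.
Solving simultaneously: T_3 = 5589 N, T_4 = 5495 N.

T_3 ≈ 5590 N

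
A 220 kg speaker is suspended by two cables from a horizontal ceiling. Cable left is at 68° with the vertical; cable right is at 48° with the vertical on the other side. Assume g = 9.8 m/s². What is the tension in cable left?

T_left ≈ 1780 N

Angles from the horizontal: cable left is 90° − 68° = 22°, cable right is 90° − 48° = 42°.
Weight W = 220 × 9.8 = 2156 N acts straight down.
Horizontal: T_left cos 22° = T_right cos 42°  →  T_right = 1.248 T_left.
Vertical: T_left sin 22° + T_right sin 42° = 2156.
Substituting the horizontal relation into the vertical equation gives 1.209 T_left = 2156, so T_left = 1783 N.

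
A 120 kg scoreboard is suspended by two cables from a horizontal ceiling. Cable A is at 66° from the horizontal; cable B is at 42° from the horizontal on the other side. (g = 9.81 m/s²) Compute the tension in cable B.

T_B ≈ 503 N

Weight W = 120 × 9.81 = 1177 N acts straight down.
Horizontal: T_A cos 66° = T_B cos 42°  →  T_A = 1.827 T_B.
Vertical: T_A sin 66° + T_B sin 42° = 1177.
Substituting the horizontal relation into the vertical equation gives 2.338 T_B = 1177, so T_B = 503.5 N.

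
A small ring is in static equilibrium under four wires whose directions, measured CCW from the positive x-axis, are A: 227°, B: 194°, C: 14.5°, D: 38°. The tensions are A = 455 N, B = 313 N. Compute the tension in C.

T_C ≈ 141 N

Resolve: ΣF_x = 455 cos 227° + 313 cos 194° + T_C cos 14.5° + T_D cos 38° = 0.
        ΣF_y = 455 sin 227° + 313 sin 194° + T_C sin 14.5° + T_D sin 38° = 0.
The known terms sum to (-614, -408.5) N, so 0.9681 T_C + 0.7880 T_D = 614 and 0.2504 T_C + 0.6157 T_D = 408.5.
Solving simultaneously: T_C = 140.8 N, T_D = 606.2 N.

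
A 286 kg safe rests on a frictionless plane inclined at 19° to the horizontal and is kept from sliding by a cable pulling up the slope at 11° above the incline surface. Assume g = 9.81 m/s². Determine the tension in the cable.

Take axes along and perpendicular to the incline. Weight components: W sin 19° = 913.4 N down-slope, W cos 19° = 2653 N into the surface.
Along incline: T cos 11° = W sin 19° → T = 930.5 N.
Perpendicular: N = W cos 19° − T sin 11° = 2475 N.

T ≈ 931 N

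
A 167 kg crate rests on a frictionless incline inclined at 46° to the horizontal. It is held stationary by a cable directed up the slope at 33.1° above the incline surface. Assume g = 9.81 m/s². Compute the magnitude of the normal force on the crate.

N ≈ 370 N

Take axes along and perpendicular to the incline. Weight components: W sin 46° = 1178 N down-slope, W cos 46° = 1138 N into the surface.
Along incline: T cos 33.1° = W sin 46° → T = 1407 N.
Perpendicular: N = W cos 46° − T sin 33.1° = 369.8 N.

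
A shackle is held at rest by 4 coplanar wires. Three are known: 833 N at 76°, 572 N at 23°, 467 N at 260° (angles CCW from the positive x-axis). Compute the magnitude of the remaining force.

F ≈ 863 N

Sum the known components: ΣF_x = 647 N, ΣF_y = 571.8 N.
For equilibrium the remaining force must supply (−ΣF_x, −ΣF_y) = (-647, -571.8) N.
Magnitude = √((-647)² + (-571.8)²) = 863.5 N; direction = atan2(-571.8, -647) = 221.5°.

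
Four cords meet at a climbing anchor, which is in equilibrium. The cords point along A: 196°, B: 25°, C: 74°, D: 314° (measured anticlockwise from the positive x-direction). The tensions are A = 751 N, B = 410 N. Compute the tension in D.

Resolve: ΣF_x = 751 cos 196° + 410 cos 25° + T_C cos 74° + T_D cos 314° = 0.
        ΣF_y = 751 sin 196° + 410 sin 25° + T_C sin 74° + T_D sin 314° = 0.
The known terms sum to (-350.3, -33.73) N, so 0.2756 T_C + 0.6947 T_D = 350.3 and 0.9613 T_C − 0.7193 T_D = 33.73.
Solving simultaneously: T_C = 318 N, T_D = 378.1 N.

T_D ≈ 378 N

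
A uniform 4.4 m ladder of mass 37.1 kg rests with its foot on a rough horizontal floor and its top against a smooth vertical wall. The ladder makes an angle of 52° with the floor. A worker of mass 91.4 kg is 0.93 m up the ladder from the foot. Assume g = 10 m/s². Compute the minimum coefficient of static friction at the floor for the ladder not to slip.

μ_min ≈ 0.230

ΣF_y = 0: N_floor = 37.1×10 + 91.4×10 = 1285 N.
Torques about the foot: N_wall · 4.4 sin 52° = 37.1×10×2.2 cos 52° + 91.4×10×0.93 cos 52° → N_wall = 295.86 N.
ΣF_x = 0: f_floor = N_wall = 295.86 N.
μ_min = f_floor / N_floor = 295.86 / 1285 = 0.2302.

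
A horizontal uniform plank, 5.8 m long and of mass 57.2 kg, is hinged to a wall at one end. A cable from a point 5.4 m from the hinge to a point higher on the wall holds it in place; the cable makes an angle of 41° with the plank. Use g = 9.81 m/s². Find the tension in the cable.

T ≈ 459 N

Take torques about the hinge: T sin 41° · 5.4 = 57.2×9.81×2.9 = 1627.3 N·m.
So T = 1627.3 / (0.6561 × 5.4) = 459.33 N.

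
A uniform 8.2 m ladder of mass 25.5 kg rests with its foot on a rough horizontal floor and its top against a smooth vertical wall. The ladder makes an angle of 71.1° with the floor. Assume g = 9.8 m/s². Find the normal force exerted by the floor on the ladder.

N_floor ≈ 250 N

ΣF_y = 0: N_floor = 25.5×9.8 = 249.9 N.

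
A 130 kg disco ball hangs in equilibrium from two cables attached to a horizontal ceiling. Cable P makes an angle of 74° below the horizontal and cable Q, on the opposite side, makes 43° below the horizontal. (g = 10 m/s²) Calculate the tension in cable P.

T_P ≈ 1070 N

Weight W = 130 × 10 = 1300 N acts straight down.
Horizontal: T_P cos 74° = T_Q cos 43°  →  T_Q = 0.3769 T_P.
Vertical: T_P sin 74° + T_Q sin 43° = 1300.
Substituting the horizontal relation into the vertical equation gives 1.218 T_P = 1300, so T_P = 1067 N.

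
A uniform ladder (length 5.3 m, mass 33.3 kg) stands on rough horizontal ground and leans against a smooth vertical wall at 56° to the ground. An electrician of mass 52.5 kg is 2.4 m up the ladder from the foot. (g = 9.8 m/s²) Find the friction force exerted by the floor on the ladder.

Torques about the foot: N_wall · 5.3 sin 56° = 33.3×9.8×2.65 cos 56° + 52.5×9.8×2.4 cos 56° → N_wall = 267.21 N.
ΣF_x = 0: f_floor = N_wall = 267.21 N.

f ≈ 267 N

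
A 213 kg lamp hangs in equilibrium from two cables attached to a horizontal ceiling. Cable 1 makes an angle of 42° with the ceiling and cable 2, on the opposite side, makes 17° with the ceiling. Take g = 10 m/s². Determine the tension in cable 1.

T_1 ≈ 2380 N

Weight W = 213 × 10 = 2130 N acts straight down.
Horizontal: T_1 cos 42° = T_2 cos 17°  →  T_2 = 0.7771 T_1.
Vertical: T_1 sin 42° + T_2 sin 17° = 2130.
Substituting the horizontal relation into the vertical equation gives 0.8963 T_1 = 2130, so T_1 = 2376 N.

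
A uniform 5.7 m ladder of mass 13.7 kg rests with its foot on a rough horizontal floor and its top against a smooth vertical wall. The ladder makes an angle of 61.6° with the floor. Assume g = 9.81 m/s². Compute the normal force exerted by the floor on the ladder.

N_floor ≈ 134 N

ΣF_y = 0: N_floor = 13.7×9.81 = 134.4 N.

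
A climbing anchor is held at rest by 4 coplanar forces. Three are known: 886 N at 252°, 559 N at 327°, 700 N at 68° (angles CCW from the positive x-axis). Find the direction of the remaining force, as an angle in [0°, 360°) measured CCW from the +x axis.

θ ≈ 133°

Sum the known components: ΣF_x = 457.3 N, ΣF_y = -498.1 N.
For equilibrium the remaining force must supply (−ΣF_x, −ΣF_y) = (-457.3, 498.1) N.
Magnitude = √((-457.3)² + (498.1)²) = 676.1 N; direction = atan2(498.1, -457.3) = 132.6°.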